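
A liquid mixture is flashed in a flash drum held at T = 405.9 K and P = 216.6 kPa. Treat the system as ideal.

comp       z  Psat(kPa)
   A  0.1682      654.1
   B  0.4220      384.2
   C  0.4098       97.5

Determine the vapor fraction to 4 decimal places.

Raoult's law: Kᵢ = Pᵢˢᵃᵗ/P = Pᵢˢᵃᵗ/216.6.
  K_A = 654.1/216.6 = 3.019852, K_B = 384.2/216.6 = 1.773777, K_C = 97.5/216.6 = 0.450139
Let ψ = V/F and solve Σ zᵢ(Kᵢ−1)/(1+ψ(Kᵢ−1)) = 0.
g(0) = ΣzᵢKᵢ − 1 = 0.4409 and g(1) = 1 − Σzᵢ/Kᵢ = -0.2040, so a root lies in (0, 1).
Iterate (Newton) starting at ψ = 0.5:
  ψ = 0.5000: g = 0.09370, g' = -0.5369 → ψ = 0.6745
  ψ = 0.6745: g = 0.00018, g' = -0.5451 → ψ = 0.6749
Converged at ψ = 0.6749.

ψ = 0.6749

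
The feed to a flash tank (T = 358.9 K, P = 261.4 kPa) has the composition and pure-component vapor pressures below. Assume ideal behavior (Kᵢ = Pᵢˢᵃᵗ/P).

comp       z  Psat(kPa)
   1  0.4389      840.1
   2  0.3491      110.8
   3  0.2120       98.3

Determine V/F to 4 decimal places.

V/F = 0.4847

Raoult's law: Kᵢ = Pᵢˢᵃᵗ/P = Pᵢˢᵃᵗ/261.4.
  K_1 = 840.1/261.4 = 3.213849, K_2 = 110.8/261.4 = 0.423871, K_3 = 98.3/261.4 = 0.376052
Material balance + equilibrium reduce to Σ zᵢ(Kᵢ−1)/(1+V/F(Kᵢ−1)) = 0.
g(0) = ΣzᵢKᵢ − 1 = 0.6383 and g(1) = 1 − Σzᵢ/Kᵢ = -0.5239, so a root lies in (0, 1).
Newton iteration, V/F⁰ = 0.59:
  V/F = 0.5900: g = -0.09271, g' = -0.8771 → V/F = 0.4843
  V/F = 0.4843: g = 0.00039, g' = -0.8934 → V/F = 0.4847
Converged at V/F = 0.4847.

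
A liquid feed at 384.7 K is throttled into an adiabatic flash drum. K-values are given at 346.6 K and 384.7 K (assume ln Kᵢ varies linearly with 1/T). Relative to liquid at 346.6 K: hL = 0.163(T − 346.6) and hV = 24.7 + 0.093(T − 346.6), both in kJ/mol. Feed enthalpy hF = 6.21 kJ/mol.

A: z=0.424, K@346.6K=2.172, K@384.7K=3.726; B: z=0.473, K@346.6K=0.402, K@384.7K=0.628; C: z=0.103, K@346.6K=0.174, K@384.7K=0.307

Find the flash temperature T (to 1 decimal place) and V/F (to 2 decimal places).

T = 349.9 K, V/F = 0.23

Adiabatic flash: solve Rachford–Rice at each trial T, then check hF = ψ·hV(T) + (1−ψ)·hL(T).
  T = 346.6 K: K = (2.172, 0.402, 0.174), RR gives ψ = 0.171, H_out = 4.217 kJ/mol
  T = 384.7 K: K = (3.726, 0.628, 0.307), RR gives ψ = 0.731, H_out = 22.312 kJ/mol
  T = 365.6 K: K = (2.883, 0.508, 0.234), RR gives ψ = 0.467, H_out = 14.010 kJ/mol
  T = 356.1 K: K = (2.512, 0.453, 0.203), RR gives ψ = 0.331, H_out = 9.503 kJ/mol
  T = 351.4 K: K = (2.340, 0.428, 0.188), RR gives ψ = 0.256, H_out = 7.025 kJ/mol
  T = 349.0 K: K = (2.255, 0.415, 0.181), RR gives ψ = 0.215, H_out = 5.663 kJ/mol
  T = 350.2 K: K = (2.297, 0.421, 0.185), RR gives ψ = 0.236, H_out = 6.353 kJ/mol
  T = 349.6 K: K = (2.276, 0.418, 0.183), RR gives ψ = 0.225, H_out = 6.010 kJ/mol
Linear interpolation between T = 349.6 (H_out = 6.010) and T = 350.2 (H_out = 6.353) on hF = 6.21 gives T ≈ 349.9 K, at which ψ = 0.23.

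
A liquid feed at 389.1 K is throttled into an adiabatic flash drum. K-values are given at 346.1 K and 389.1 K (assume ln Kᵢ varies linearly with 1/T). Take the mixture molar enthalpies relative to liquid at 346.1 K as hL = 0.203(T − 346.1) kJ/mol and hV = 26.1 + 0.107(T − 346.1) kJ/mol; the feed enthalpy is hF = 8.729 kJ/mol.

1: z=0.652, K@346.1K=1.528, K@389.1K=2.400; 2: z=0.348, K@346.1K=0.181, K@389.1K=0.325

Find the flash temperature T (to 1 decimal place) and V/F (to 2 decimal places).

T = 353.1 K, V/F = 0.29

Adiabatic flash: solve Rachford–Rice at each trial T, then check hF = ψ·hV(T) + (1−ψ)·hL(T).
  T = 346.1 K: K = (1.528, 0.181), RR gives ψ = 0.137, H_out = 3.576 kJ/mol
  T = 389.1 K: K = (2.400, 0.325), RR gives ψ = 0.717, H_out = 24.491 kJ/mol
  T = 367.6 K: K = (1.940, 0.247), RR gives ψ = 0.496, H_out = 16.275 kJ/mol
  T = 356.9 K: K = (1.729, 0.212), RR gives ψ = 0.351, H_out = 10.979 kJ/mol
  T = 351.5 K: K = (1.627, 0.196), RR gives ψ = 0.256, H_out = 7.652 kJ/mol
  T = 354.2 K: K = (1.678, 0.204), RR gives ψ = 0.306, H_out = 9.390 kJ/mol
  T = 352.9 K: K = (1.653, 0.200), RR gives ψ = 0.283, H_out = 8.573 kJ/mol
Linear interpolation between T = 352.9 (H_out = 8.573) and T = 354.2 (H_out = 9.390) on hF = 8.729 gives T ≈ 353.1 K, at which ψ = 0.29.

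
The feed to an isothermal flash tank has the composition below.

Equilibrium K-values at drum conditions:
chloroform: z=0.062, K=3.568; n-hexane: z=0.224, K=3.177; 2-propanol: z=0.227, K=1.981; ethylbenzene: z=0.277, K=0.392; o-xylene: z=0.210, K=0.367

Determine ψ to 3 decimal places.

ψ = 0.520

Rachford–Rice: g(ψ) = Σ zᵢ(Kᵢ−1)/(1+ψ(Kᵢ−1)) = 0.
Check two-phase: ΣzᵢKᵢ = 1.568 > 1 and Σzᵢ/Kᵢ = 1.481 > 1, so g(0) = 0.568 > 0 and g(1) = -0.481 < 0.
Newton iteration, ψ⁰ = 0.5:
  ψ = 0.500: g = 0.0161, g' = -0.812 → ψ = 0.520
Converged at ψ = 0.520.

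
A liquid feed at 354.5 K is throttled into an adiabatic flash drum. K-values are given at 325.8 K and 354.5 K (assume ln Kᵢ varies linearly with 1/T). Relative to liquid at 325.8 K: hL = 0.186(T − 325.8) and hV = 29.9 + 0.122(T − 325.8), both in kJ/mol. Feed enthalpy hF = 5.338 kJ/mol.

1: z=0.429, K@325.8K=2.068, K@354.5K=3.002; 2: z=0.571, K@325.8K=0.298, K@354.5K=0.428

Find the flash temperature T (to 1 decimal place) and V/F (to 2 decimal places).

Adiabatic flash: solve Rachford–Rice at each trial T, then check hF = ψ·hV(T) + (1−ψ)·hL(T).
  T = 325.8 K: K = (2.068, 0.298), RR gives ψ = 0.076, H_out = 2.286 kJ/mol
  T = 354.5 K: K = (3.002, 0.428), RR gives ψ = 0.465, H_out = 18.382 kJ/mol
  T = 340.1 K: K = (2.510, 0.360), RR gives ψ = 0.292, H_out = 11.115 kJ/mol
  T = 333.0 K: K = (2.284, 0.328), RR gives ψ = 0.194, H_out = 7.053 kJ/mol
  T = 329.4 K: K = (2.175, 0.313), RR gives ψ = 0.138, H_out = 4.773 kJ/mol
  T = 331.2 K: K = (2.229, 0.321), RR gives ψ = 0.167, H_out = 5.936 kJ/mol
Linear interpolation between T = 329.4 (H_out = 4.773) and T = 331.2 (H_out = 5.936) on hF = 5.338 gives T ≈ 330.3 K, at which ψ = 0.15.

T = 330.3 K, V/F = 0.15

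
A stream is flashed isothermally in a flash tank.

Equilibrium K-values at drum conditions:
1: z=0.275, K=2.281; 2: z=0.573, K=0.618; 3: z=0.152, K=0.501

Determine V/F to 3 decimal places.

Rachford–Rice: g(V/F) = Σ zᵢ(Kᵢ−1)/(1+V/F(Kᵢ−1)) = 0.
Feasibility: ΣzᵢKᵢ = 1.058, Σzᵢ/Kᵢ = 1.351 — both > 1, two phases present.
Newton iteration, V/F⁰ = 0.5:
  V/F = 0.500: g = -0.1569, g' = -0.363 → V/F = 0.067
  V/F = 0.067: g = 0.0211, g' = -0.511 → V/F = 0.109
  V/F = 0.109: g = 0.0006, g' = -0.481 → V/F = 0.110
Converged at V/F = 0.110.

V/F = 0.110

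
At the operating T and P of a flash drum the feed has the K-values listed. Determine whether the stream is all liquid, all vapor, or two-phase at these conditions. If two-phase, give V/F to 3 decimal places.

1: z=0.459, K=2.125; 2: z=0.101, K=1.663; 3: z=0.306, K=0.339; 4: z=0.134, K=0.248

ΣzᵢKᵢ = 1.280; Σzᵢ/Kᵢ = 1.720.
Both exceed 1, so a two-phase solution exists.
Iterate (Newton) starting at ψ = 0.5:
  ψ = 0.500: g = -0.0828, g' = -0.756 → ψ = 0.390
  ψ = 0.390: g = -0.0033, g' = -0.703 → ψ = 0.386
Converged at ψ = 0.386.

two-phase, V/F = 0.386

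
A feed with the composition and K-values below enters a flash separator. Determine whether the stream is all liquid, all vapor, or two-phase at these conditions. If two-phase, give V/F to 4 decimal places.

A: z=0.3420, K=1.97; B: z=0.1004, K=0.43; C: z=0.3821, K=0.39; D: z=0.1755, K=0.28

ΣzᵢKᵢ = 0.9151; Σzᵢ/Kᵢ = 2.0136.
Since ΣzᵢKᵢ < 1 the mixture is below its bubble point — single liquid phase.

all liquid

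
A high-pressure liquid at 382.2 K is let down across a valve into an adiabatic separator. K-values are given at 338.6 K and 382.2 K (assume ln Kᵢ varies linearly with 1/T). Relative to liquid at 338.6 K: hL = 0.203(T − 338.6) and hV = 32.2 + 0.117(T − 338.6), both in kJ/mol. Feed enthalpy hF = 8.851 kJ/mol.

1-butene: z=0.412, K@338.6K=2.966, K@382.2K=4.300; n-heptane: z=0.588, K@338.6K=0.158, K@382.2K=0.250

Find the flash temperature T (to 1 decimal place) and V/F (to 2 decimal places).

Adiabatic flash: solve Rachford–Rice at each trial T, then check hF = ψ·hV(T) + (1−ψ)·hL(T).
  T = 338.6 K: K = (2.966, 0.158), RR gives ψ = 0.190, H_out = 6.125 kJ/mol
  T = 382.2 K: K = (4.300, 0.250), RR gives ψ = 0.371, H_out = 19.410 kJ/mol
  T = 360.4 K: K = (3.612, 0.202), RR gives ψ = 0.291, H_out = 13.245 kJ/mol
  T = 349.5 K: K = (3.283, 0.179), RR gives ψ = 0.244, H_out = 9.851 kJ/mol
  T = 344.1 K: K = (3.124, 0.168), RR gives ψ = 0.219, H_out = 8.055 kJ/mol
  T = 346.8 K: K = (3.203, 0.174), RR gives ψ = 0.232, H_out = 8.964 kJ/mol
  T = 345.5 K: K = (3.165, 0.171), RR gives ψ = 0.226, H_out = 8.530 kJ/mol
Linear interpolation between T = 345.5 (H_out = 8.530) and T = 346.8 (H_out = 8.964) on hF = 8.851 gives T ≈ 346.5 K, at which ψ = 0.23.

T = 346.5 K, V/F = 0.23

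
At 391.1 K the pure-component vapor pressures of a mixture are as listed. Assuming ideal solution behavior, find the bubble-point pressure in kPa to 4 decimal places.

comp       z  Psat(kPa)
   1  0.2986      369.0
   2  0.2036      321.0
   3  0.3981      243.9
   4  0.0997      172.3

Pbub = 289.8139 kPa

At the bubble point ψ → 0, so ΣzᵢKᵢ = 1 with Kᵢ = Pᵢˢᵃᵗ/P ⇒ P = ΣzᵢPᵢˢᵃᵗ.
P = 0.2986·369.0 + 0.2036·321.0 + 0.3981·243.9 + 0.0997·172.3 = 289.8139 kPa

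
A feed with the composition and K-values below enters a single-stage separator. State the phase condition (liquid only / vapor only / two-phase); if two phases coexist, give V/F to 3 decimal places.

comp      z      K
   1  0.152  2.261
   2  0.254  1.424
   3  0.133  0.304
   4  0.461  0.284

liquid only

ΣzᵢKᵢ = 0.877; Σzᵢ/Kᵢ = 2.306.
Since ΣzᵢKᵢ < 1 the mixture is below its bubble point — single liquid phase.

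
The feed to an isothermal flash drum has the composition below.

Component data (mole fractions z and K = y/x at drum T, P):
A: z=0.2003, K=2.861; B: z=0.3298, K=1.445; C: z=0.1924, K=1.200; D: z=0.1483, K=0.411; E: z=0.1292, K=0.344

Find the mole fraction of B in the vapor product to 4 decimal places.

y_B = 0.3628

Rachford–Rice: g(V/F) = Σ zᵢ(Kᵢ−1)/(1+V/F(Kᵢ−1)) = 0.
g(0) = ΣzᵢKᵢ − 1 = 0.3859 and g(1) = 1 − Σzᵢ/Kᵢ = -0.1950, so a root lies in (0, 1).
Newton–Raphson from V/F = 0.45:
  V/F = 0.4500: g = 0.12134, g' = -0.4645 → V/F = 0.7113
  V/F = 0.7113: g = -0.00363, g' = -0.5198 → V/F = 0.7043
  V/F = 0.7043: g = -0.00001, g' = -0.5160 → V/F = 0.7042
Converged at V/F = 0.7042.
Compositions from xᵢ = zᵢ/(1+V/F(Kᵢ−1)), yᵢ = Kᵢxᵢ:
  A: x = 0.0867, y = 0.2480
  B: x = 0.2511, y = 0.3628
  C: x = 0.1686, y = 0.2024
  D: x = 0.2534, y = 0.1042
  E: x = 0.2401, y = 0.0826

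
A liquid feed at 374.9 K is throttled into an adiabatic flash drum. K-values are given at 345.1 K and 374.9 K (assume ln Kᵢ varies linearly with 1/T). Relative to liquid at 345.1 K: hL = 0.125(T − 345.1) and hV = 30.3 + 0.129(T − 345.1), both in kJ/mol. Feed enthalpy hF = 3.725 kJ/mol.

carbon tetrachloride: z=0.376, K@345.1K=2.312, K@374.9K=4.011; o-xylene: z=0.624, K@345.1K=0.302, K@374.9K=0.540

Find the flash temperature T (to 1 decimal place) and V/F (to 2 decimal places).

Adiabatic flash: solve Rachford–Rice at each trial T, then check hF = ψ·hV(T) + (1−ψ)·hL(T).
  T = 345.1 K: K = (2.312, 0.302), RR gives ψ = 0.063, H_out = 1.911 kJ/mol
  T = 374.9 K: K = (4.011, 0.540), RR gives ψ = 0.610, H_out = 22.285 kJ/mol
  T = 360.0 K: K = (3.080, 0.409), RR gives ψ = 0.336, H_out = 12.061 kJ/mol
  T = 352.6 K: K = (2.679, 0.353), RR gives ψ = 0.209, H_out = 7.288 kJ/mol
  T = 348.9 K: K = (2.493, 0.327), RR gives ψ = 0.141, H_out = 4.745 kJ/mol
  T = 347.0 K: K = (2.401, 0.314), RR gives ψ = 0.103, H_out = 3.363 kJ/mol
Linear interpolation between T = 347.0 (H_out = 3.363) and T = 348.9 (H_out = 4.745) on hF = 3.725 gives T ≈ 347.5 K, at which ψ = 0.11.

T = 347.5 K, V/F = 0.11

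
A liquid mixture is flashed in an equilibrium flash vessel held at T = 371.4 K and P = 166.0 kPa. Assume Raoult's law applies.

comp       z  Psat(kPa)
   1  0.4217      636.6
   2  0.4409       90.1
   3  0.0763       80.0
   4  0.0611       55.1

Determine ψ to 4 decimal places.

Raoult's law: Kᵢ = Pᵢˢᵃᵗ/P = Pᵢˢᵃᵗ/166.0.
  K_1 = 636.6/166.0 = 3.834940, K_2 = 90.1/166.0 = 0.542771, K_3 = 80.0/166.0 = 0.481928, K_4 = 55.1/166.0 = 0.331928
Material balance + equilibrium reduce to Σ zᵢ(Kᵢ−1)/(1+ψ(Kᵢ−1)) = 0.
g(0) = ΣzᵢKᵢ − 1 = 0.9136 and g(1) = 1 − Σzᵢ/Kᵢ = -0.2647, so a root lies in (0, 1).
Newton iteration, ψ⁰ = 0.5:
  ψ = 0.5000: g = 0.11854, g' = -0.8336 → ψ = 0.6422
  ψ = 0.6422: g = 0.00772, g' = -0.7404 → ψ = 0.6526
  ψ = 0.6526: g = 0.00002, g' = -0.7369 → ψ = 0.6527
Converged at ψ = 0.6527.

ψ = 0.6527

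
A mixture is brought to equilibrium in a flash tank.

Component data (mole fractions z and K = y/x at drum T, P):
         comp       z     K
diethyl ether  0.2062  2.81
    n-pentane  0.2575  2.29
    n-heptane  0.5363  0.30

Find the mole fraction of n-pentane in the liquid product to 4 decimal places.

Rachford–Rice: g(V/F) = Σ zᵢ(Kᵢ−1)/(1+V/F(Kᵢ−1)) = 0.
Feasibility: ΣzᵢKᵢ = 1.3300, Σzᵢ/Kᵢ = 1.9735 — both > 1, two phases present.
Newton–Raphson from V/F = 0.51:
  V/F = 0.5100: g = -0.18941, g' = -0.9742 → V/F = 0.3156
  V/F = 0.3156: g = -0.00823, g' = -0.9230 → V/F = 0.3066
  V/F = 0.3066: g = 0.00001, g' = -0.9254 → V/F = 0.3067
Converged at V/F = 0.3067.
Compositions from xᵢ = zᵢ/(1+V/F(Kᵢ−1)), yᵢ = Kᵢxᵢ:
  diethyl ether: x = 0.1326, y = 0.3726
  n-pentane: x = 0.1845, y = 0.4225
  n-heptane: x = 0.6829, y = 0.2049

x_n-pentane = 0.1845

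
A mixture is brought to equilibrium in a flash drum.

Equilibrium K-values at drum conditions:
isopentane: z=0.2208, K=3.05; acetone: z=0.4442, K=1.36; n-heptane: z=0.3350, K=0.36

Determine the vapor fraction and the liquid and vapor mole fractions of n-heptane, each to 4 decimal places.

Let ψ = V/F and solve Σ zᵢ(Kᵢ−1)/(1+ψ(Kᵢ−1)) = 0.
Feasibility: ΣzᵢKᵢ = 1.3982, Σzᵢ/Kᵢ = 1.3296 — both > 1, two phases present.
Newton iteration, ψ⁰ = 0.5:
  ψ = 0.5000: g = 0.04375, g' = -0.5644 → ψ = 0.5775
  ψ = 0.5775: g = -0.00046, g' = -0.5793 → ψ = 0.5767
Converged at ψ = 0.5767.
Compositions from xᵢ = zᵢ/(1+ψ(Kᵢ−1)), yᵢ = Kᵢxᵢ:
  isopentane: x = 0.1012, y = 0.3086
  acetone: x = 0.3678, y = 0.5002
  n-heptane: x = 0.5310, y = 0.1912

ψ = 0.5767, x_n-heptane = 0.5310, y_n-heptane = 0.1912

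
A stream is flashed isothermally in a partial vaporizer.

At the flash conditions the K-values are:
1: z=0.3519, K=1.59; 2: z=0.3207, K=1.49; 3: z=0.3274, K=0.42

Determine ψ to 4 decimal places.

Material balance + equilibrium reduce to Σ zᵢ(Kᵢ−1)/(1+ψ(Kᵢ−1)) = 0.
g(0) = ΣzᵢKᵢ − 1 = 0.1749 and g(1) = 1 − Σzᵢ/Kᵢ = -0.2161, so a root lies in (0, 1).
Newton–Raphson from ψ = 0.43:
  ψ = 0.4300: g = 0.04241, g' = -0.3260 → ψ = 0.5601
  ψ = 0.5601: g = -0.00192, g' = -0.3582 → ψ = 0.5548
Converged at ψ = 0.5548.

ψ = 0.5548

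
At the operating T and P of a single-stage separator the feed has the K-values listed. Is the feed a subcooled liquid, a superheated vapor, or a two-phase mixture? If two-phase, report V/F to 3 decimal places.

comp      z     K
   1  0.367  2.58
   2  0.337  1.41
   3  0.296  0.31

two-phase, V/F = 0.684

ΣzᵢKᵢ = 1.514; Σzᵢ/Kᵢ = 1.336.
Both exceed 1, so a two-phase solution exists.
Rachford–Rice: g(ψ) = Σ zᵢ(Kᵢ−1)/(1+ψ(Kᵢ−1)) = 0.
Iterate (Newton) starting at ψ = 0.5:
  ψ = 0.500: g = 0.1268, g' = -0.653 → ψ = 0.694
  ψ = 0.694: g = -0.0078, g' = -0.762 → ψ = 0.684
Converged at ψ = 0.684.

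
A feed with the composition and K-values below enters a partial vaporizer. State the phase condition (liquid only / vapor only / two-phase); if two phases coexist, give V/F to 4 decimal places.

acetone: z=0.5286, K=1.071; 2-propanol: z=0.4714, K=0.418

liquid only

ΣzᵢKᵢ = 0.7632; Σzᵢ/Kᵢ = 1.6213.
Since ΣzᵢKᵢ < 1 the mixture is below its bubble point — single liquid phase.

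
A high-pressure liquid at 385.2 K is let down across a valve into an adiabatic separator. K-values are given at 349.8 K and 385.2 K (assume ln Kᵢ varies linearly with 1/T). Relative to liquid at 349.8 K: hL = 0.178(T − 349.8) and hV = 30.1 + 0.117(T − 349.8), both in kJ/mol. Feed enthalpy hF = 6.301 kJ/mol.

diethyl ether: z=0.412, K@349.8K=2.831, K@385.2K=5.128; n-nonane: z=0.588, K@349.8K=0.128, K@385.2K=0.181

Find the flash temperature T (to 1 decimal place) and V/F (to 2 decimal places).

Adiabatic flash: solve Rachford–Rice at each trial T, then check hF = ψ·hV(T) + (1−ψ)·hL(T).
  T = 349.8 K: K = (2.831, 0.128), RR gives ψ = 0.151, H_out = 4.555 kJ/mol
  T = 385.2 K: K = (5.128, 0.181), RR gives ψ = 0.361, H_out = 16.377 kJ/mol
  T = 367.5 K: K = (3.865, 0.153), RR gives ψ = 0.281, H_out = 11.319 kJ/mol
  T = 358.6 K: K = (3.318, 0.140), RR gives ψ = 0.226, H_out = 8.236 kJ/mol
  T = 354.2 K: K = (3.068, 0.134), RR gives ψ = 0.191, H_out = 6.495 kJ/mol
  T = 352.0 K: K = (2.948, 0.131), RR gives ψ = 0.172, H_out = 5.553 kJ/mol
Linear interpolation between T = 352.0 (H_out = 5.553) and T = 354.2 (H_out = 6.495) on hF = 6.301 gives T ≈ 353.7 K, at which ψ = 0.19.

T = 353.7 K, V/F = 0.19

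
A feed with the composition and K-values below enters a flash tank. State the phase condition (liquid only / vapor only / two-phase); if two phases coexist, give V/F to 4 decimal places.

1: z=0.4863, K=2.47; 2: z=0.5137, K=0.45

ΣzᵢKᵢ = 1.4323; Σzᵢ/Kᵢ = 1.3384.
Both exceed 1, so a two-phase solution exists.
Material balance + equilibrium reduce to Σ zᵢ(Kᵢ−1)/(1+ψ(Kᵢ−1)) = 0.
Binary case is linear: z₁(K₁−1)(1+ψ(K₂−1)) + z₂(K₂−1)(1+ψ(K₁−1)) = 0
⇒ ψ = [z₁(K₁−1)+z₂(K₂−1)] / [−(K₁−1)(K₂−1)] = 0.43233/0.80850 = 0.5347

two-phase, V/F = 0.5347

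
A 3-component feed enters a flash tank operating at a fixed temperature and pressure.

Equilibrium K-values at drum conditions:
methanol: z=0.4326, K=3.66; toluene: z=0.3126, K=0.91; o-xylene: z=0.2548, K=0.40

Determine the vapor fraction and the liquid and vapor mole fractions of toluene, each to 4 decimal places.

ψ = 0.8654, x_toluene = 0.3390, y_toluene = 0.3085

Newton–Raphson from ψ = 0.5:
  ψ = 0.5000: g = 0.24601, g' = -0.7538 → ψ = 0.8264
  ψ = 0.8264: g = 0.02619, g' = -0.6631 → ψ = 0.8659
  ψ = 0.8659: g = -0.00033, g' = -0.6808 → ψ = 0.8654
Converged at ψ = 0.8654.
Compositions from xᵢ = zᵢ/(1+ψ(Kᵢ−1)), yᵢ = Kᵢxᵢ:
  methanol: x = 0.1310, y = 0.4795
  toluene: x = 0.3390, y = 0.3085
  o-xylene: x = 0.5300, y = 0.2120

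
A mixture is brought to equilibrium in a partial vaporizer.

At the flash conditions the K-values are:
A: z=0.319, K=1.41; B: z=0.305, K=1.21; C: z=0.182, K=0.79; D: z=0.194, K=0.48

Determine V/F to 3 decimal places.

Rachford–Rice: g(V/F) = Σ zᵢ(Kᵢ−1)/(1+V/F(Kᵢ−1)) = 0.
Check two-phase: ΣzᵢKᵢ = 1.056 > 1 and Σzᵢ/Kᵢ = 1.113 > 1, so g(0) = 0.056 > 0 and g(1) = -0.113 < 0.
Newton iteration, V/F⁰ = 0.5:
  V/F = 0.500: g = -0.0125, g' = -0.154 → V/F = 0.419
  V/F = 0.419: g = -0.0003, g' = -0.146 → V/F = 0.416
Converged at V/F = 0.416.

V/F = 0.416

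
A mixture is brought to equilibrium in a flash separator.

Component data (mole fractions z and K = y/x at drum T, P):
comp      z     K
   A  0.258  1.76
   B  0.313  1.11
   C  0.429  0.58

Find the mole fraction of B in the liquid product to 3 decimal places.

Material balance + equilibrium reduce to Σ zᵢ(Kᵢ−1)/(1+V/F(Kᵢ−1)) = 0.
Check two-phase: ΣzᵢKᵢ = 1.050 > 1 and Σzᵢ/Kᵢ = 1.168 > 1, so g(0) = 0.050 > 0 and g(1) = -0.168 < 0.
Iterate (Newton) starting at V/F = 0.35:
  V/F = 0.350: g = -0.0232, g' = -0.200 → V/F = 0.234
  V/F = 0.234: g = 0.0002, g' = -0.204 → V/F = 0.235
Converged at V/F = 0.235.
Compositions from xᵢ = zᵢ/(1+V/F(Kᵢ−1)), yᵢ = Kᵢxᵢ:
  A: x = 0.219, y = 0.385
  B: x = 0.305, y = 0.339
  C: x = 0.476, y = 0.276

x_B = 0.305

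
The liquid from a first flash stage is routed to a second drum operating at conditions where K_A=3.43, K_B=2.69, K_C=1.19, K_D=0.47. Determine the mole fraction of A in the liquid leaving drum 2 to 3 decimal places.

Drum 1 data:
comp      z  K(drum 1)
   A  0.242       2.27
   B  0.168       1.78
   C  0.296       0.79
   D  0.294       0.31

x_A (drum 2) = 0.064

Drum 1:
Rachford–Rice: g(ψ₁) = Σ zᵢ(Kᵢ−1)/(1+ψ₁(Kᵢ−1)) = 0.
g(0) = ΣzᵢKᵢ − 1 = 0.173 and g(1) = 1 − Σzᵢ/Kᵢ = -0.524, so a root lies in (0, 1).
Iterate (Newton) starting at ψ₁ = 0.5:
  ψ₁ = 0.500: g = -0.0969, g' = -0.541 → ψ₁ = 0.321
  ψ₁ = 0.321: g = -0.0041, g' = -0.508 → ψ₁ = 0.313
Converged at ψ₁ = 0.313.
Drum-1 compositions:
  A: x = 0.173, y = 0.393
  B: x = 0.135, y = 0.240
  C: x = 0.317, y = 0.250
  D: x = 0.375, y = 0.116
Drum-2 feed = drum-1 liquid: z₂ = (0.1732, 0.1350, 0.3168, 0.3750).
Drum 2:
Newton–Raphson from ψ₂ = 0.5:
  ψ₂ = 0.500: g = 0.0983, g' = -0.526 → ψ₂ = 0.687
  ψ₂ = 0.687: g = 0.0041, g' = -0.496 → ψ₂ = 0.695
Converged at ψ₂ = 0.695.
  A: x = 0.064, y = 0.221
  B: x = 0.062, y = 0.167
  C: x = 0.280, y = 0.333
  D: x = 0.594, y = 0.279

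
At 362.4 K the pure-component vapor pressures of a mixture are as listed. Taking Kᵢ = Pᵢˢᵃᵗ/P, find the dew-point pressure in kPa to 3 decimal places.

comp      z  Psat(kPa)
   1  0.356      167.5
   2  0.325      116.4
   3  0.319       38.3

At the dew point ψ → 1, so Σzᵢ/Kᵢ = 1 with Kᵢ = Pᵢˢᵃᵗ/P ⇒ 1/P = Σzᵢ/Pᵢˢᵃᵗ.
1/P = 0.356/167.5 + 0.325/116.4 + 0.319/38.3 = 0.013246 ⇒ P = 75.492 kPa

Pdew = 75.492 kPa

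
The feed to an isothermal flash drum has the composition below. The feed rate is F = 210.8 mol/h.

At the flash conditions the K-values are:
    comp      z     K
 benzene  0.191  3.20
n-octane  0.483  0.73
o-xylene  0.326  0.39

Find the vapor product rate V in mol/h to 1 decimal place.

Let β = V/F and solve Σ zᵢ(Kᵢ−1)/(1+β(Kᵢ−1)) = 0.
Feasibility: ΣzᵢKᵢ = 1.091, Σzᵢ/Kᵢ = 1.557 — both > 1, two phases present.
Newton–Raphson from β = 0.5:
  β = 0.500: g = -0.2368, g' = -0.508 → β = 0.034
  β = 0.034: g = 0.0566, g' = -0.964 → β = 0.092
  β = 0.092: g = 0.0047, g' = -0.812 → β = 0.098
Converged at β = 0.098.
Then V = β·F = 0.0983·210.8 = 20.7 mol/h and L = F − V = 190.1 mol/h.

V = 20.7 mol/h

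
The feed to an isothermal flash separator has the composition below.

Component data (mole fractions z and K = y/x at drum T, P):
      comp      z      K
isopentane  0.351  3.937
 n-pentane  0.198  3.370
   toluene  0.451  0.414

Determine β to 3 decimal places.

Material balance + equilibrium reduce to Σ zᵢ(Kᵢ−1)/(1+β(Kᵢ−1)) = 0.
g(0) = ΣzᵢKᵢ − 1 = 1.236 and g(1) = 1 − Σzᵢ/Kᵢ = -0.237, so a root lies in (0, 1).
Newton iteration, β⁰ = 0.5:
  β = 0.500: g = 0.2586, g' = -1.040 → β = 0.749
  β = 0.749: g = 0.0205, g' = -0.932 → β = 0.771
Converged at β = 0.771.

β = 0.771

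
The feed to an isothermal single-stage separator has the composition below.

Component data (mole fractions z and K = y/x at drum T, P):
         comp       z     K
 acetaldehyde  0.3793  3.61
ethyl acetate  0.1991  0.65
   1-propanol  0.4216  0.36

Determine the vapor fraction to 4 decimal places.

ψ = 0.4431

Newton–Raphson from ψ = 0.5:
  ψ = 0.5000: g = -0.05178, g' = -0.8956 → ψ = 0.4422
  ψ = 0.4422: g = 0.00081, g' = -0.9269 → ψ = 0.4431
Converged at ψ = 0.4431.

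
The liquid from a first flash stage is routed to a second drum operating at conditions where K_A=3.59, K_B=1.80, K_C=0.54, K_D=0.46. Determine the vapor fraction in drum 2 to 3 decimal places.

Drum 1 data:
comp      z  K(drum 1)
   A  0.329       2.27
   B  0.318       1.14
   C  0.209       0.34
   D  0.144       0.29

V/F (drum 2) = 0.698

Drum 1:
Rachford–Rice: g(ψ₁) = Σ zᵢ(Kᵢ−1)/(1+ψ₁(Kᵢ−1)) = 0.
g(0) = ΣzᵢKᵢ − 1 = 0.222 and g(1) = 1 − Σzᵢ/Kᵢ = -0.535, so a root lies in (0, 1).
Newton–Raphson from ψ₁ = 0.7:
  ψ₁ = 0.700: g = -0.1979, g' = -0.755 → ψ₁ = 0.438
  ψ₁ = 0.438: g = -0.0320, g' = -0.558 → ψ₁ = 0.381
  ψ₁ = 0.381: g = -0.0004, g' = -0.545 → ψ₁ = 0.380
Converged at ψ₁ = 0.380.
Drum-1 compositions:
  A: x = 0.222, y = 0.504
  B: x = 0.302, y = 0.344
  C: x = 0.279, y = 0.095
  D: x = 0.197, y = 0.057
Drum-2 feed = drum-1 liquid: z₂ = (0.2219, 0.3019, 0.2789, 0.1972).
Drum 2:
Rachford–Rice: g(ψ₂) = Σ zᵢ(Kᵢ−1)/(1+ψ₂(Kᵢ−1)) = 0.
Feasibility: ΣzᵢKᵢ = 1.582, Σzᵢ/Kᵢ = 1.175 — both > 1, two phases present.
Newton–Raphson from ψ₂ = 0.5:
  ψ₂ = 0.500: g = 0.1105, g' = -0.589 → ψ₂ = 0.688
  ψ₂ = 0.688: g = 0.0054, g' = -0.545 → ψ₂ = 0.698
Converged at ψ₂ = 0.698.
  A: x = 0.079, y = 0.284
  B: x = 0.194, y = 0.349
  C: x = 0.411, y = 0.222
  D: x = 0.316, y = 0.146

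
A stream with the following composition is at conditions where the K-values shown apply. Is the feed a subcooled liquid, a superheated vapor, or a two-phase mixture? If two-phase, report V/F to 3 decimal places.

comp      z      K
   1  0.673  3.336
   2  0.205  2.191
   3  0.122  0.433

ΣzᵢKᵢ = 2.747; Σzᵢ/Kᵢ = 0.577.
Since Σzᵢ/Kᵢ < 1 the mixture is above its dew point — single vapor phase.

superheated vapor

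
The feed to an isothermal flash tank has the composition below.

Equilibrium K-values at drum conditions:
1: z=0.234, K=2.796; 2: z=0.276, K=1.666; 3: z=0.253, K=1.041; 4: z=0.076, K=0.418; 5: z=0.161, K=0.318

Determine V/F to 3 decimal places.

Rachford–Rice: g(V/F) = Σ zᵢ(Kᵢ−1)/(1+V/F(Kᵢ−1)) = 0.
Check two-phase: ΣzᵢKᵢ = 1.460 > 1 and Σzᵢ/Kᵢ = 1.181 > 1, so g(0) = 0.460 > 0 and g(1) = -0.181 < 0.
Newton iteration, V/F⁰ = 0.39:
  V/F = 0.390: g = 0.1965, g' = -0.521 → V/F = 0.767
  V/F = 0.767: g = -0.0019, g' = -0.601 → V/F = 0.764
Converged at V/F = 0.764.

V/F = 0.764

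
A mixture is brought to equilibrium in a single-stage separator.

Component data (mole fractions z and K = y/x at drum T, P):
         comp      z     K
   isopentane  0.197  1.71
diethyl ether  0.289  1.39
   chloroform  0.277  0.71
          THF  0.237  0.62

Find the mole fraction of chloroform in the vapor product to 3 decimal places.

Rachford–Rice: g(V/F) = Σ zᵢ(Kᵢ−1)/(1+V/F(Kᵢ−1)) = 0.
Check two-phase: ΣzᵢKᵢ = 1.082 > 1 and Σzᵢ/Kᵢ = 1.096 > 1, so g(0) = 0.082 > 0 and g(1) = -0.096 < 0.
Newton iteration, V/F⁰ = 0.58:
  V/F = 0.580: g = -0.0211, g' = -0.169 → V/F = 0.455
Converged at V/F = 0.455.
Compositions from xᵢ = zᵢ/(1+V/F(Kᵢ−1)), yᵢ = Kᵢxᵢ:
  isopentane: x = 0.149, y = 0.255
  diethyl ether: x = 0.245, y = 0.341
  chloroform: x = 0.319, y = 0.227
  THF: x = 0.287, y = 0.178

y_chloroform = 0.227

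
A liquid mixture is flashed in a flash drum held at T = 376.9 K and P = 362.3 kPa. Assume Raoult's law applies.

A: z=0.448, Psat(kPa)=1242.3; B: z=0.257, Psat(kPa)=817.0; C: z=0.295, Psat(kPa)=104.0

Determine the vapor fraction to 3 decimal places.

Raoult's law: Kᵢ = Pᵢˢᵃᵗ/P = Pᵢˢᵃᵗ/362.3.
  K_A = 1242.3/362.3 = 3.42893, K_B = 817.0/362.3 = 2.25504, K_C = 104.0/362.3 = 0.28705
Material balance + equilibrium reduce to Σ zᵢ(Kᵢ−1)/(1+ψ(Kᵢ−1)) = 0.
Feasibility: ΣzᵢKᵢ = 2.200, Σzᵢ/Kᵢ = 1.272 — both > 1, two phases present.
Newton iteration, ψ⁰ = 0.49:
  ψ = 0.490: g = 0.3733, g' = -1.060 → ψ = 0.842
  ψ = 0.842: g = -0.0121, g' = -1.319 → ψ = 0.833
Converged at ψ = 0.833.

ψ = 0.833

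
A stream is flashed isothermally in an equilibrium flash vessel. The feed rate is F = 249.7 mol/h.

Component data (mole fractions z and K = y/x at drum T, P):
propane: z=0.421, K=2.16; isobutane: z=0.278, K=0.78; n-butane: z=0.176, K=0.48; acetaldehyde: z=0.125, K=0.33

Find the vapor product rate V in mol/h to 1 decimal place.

Newton–Raphson from ψ = 0.62:
  ψ = 0.620: g = -0.0651, g' = -0.478 → ψ = 0.484
  ψ = 0.484: g = -0.0018, g' = -0.457 → ψ = 0.480
Converged at ψ = 0.480.
Then V = ψ·F = 0.4798·249.7 = 119.8 mol/h and L = F − V = 129.9 mol/h.

V = 119.8 mol/h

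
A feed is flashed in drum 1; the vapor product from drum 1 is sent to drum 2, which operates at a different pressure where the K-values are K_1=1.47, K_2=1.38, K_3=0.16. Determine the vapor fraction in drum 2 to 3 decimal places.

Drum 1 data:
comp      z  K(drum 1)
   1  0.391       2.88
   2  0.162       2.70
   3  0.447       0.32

Drum 1:
Rachford–Rice: g(ψ₁) = Σ zᵢ(Kᵢ−1)/(1+ψ₁(Kᵢ−1)) = 0.
Feasibility: ΣzᵢKᵢ = 1.707, Σzᵢ/Kᵢ = 1.593 — both > 1, two phases present.
Iterate (Newton) starting at ψ₁ = 0.47:
  ψ₁ = 0.470: g = 0.0966, g' = -0.981 → ψ₁ = 0.569
  ψ₁ = 0.569: g = -0.0002, g' = -0.993 → ψ₁ = 0.568
Converged at ψ₁ = 0.568.
Drum-1 compositions:
  1: x = 0.189, y = 0.544
  2: x = 0.082, y = 0.222
  3: x = 0.729, y = 0.233
Drum-2 feed = drum-1 vapor: z₂ = (0.5444, 0.2225, 0.2331).
Drum 2:
Rachford–Rice: g(ψ₂) = Σ zᵢ(Kᵢ−1)/(1+ψ₂(Kᵢ−1)) = 0.
Feasibility: ΣzᵢKᵢ = 1.145, Σzᵢ/Kᵢ = 1.989 — both > 1, two phases present.
Iterate (Newton) starting at ψ₂ = 0.5:
  ψ₂ = 0.500: g = -0.0594, g' = -0.591 → ψ₂ = 0.399
  ψ₂ = 0.399: g = -0.0059, g' = -0.482 → ψ₂ = 0.387
Converged at ψ₂ = 0.387.
  1: x = 0.461, y = 0.677
  2: x = 0.194, y = 0.268
  3: x = 0.345, y = 0.055

V/F (drum 2) = 0.387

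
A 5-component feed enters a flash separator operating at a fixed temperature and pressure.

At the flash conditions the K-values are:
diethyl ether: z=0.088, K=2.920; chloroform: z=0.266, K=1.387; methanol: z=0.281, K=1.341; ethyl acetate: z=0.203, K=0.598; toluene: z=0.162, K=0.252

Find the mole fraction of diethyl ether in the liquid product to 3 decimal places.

x_diethyl ether = 0.050

Material balance + equilibrium reduce to Σ zᵢ(Kᵢ−1)/(1+V/F(Kᵢ−1)) = 0.
Check two-phase: ΣzᵢKᵢ = 1.165 > 1 and Σzᵢ/Kᵢ = 1.414 > 1, so g(0) = 0.165 > 0 and g(1) = -0.414 < 0.
Newton iteration, V/F⁰ = 0.7:
  V/F = 0.700: g = -0.1375, g' = -0.568 → V/F = 0.458
  V/F = 0.458: g = -0.0241, g' = -0.404 → V/F = 0.398
  V/F = 0.398: g = -0.0005, g' = -0.390 → V/F = 0.397
Converged at V/F = 0.397.
Compositions from xᵢ = zᵢ/(1+V/F(Kᵢ−1)), yᵢ = Kᵢxᵢ:
  diethyl ether: x = 0.050, y = 0.146
  chloroform: x = 0.231, y = 0.320
  methanol: x = 0.247, y = 0.332
  ethyl acetate: x = 0.242, y = 0.144
  toluene: x = 0.230, y = 0.058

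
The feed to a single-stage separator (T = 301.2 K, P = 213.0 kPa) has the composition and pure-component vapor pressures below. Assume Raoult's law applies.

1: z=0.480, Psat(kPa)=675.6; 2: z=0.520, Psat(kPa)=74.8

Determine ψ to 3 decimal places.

Raoult's law: Kᵢ = Pᵢˢᵃᵗ/P = Pᵢˢᵃᵗ/213.0.
  K_1 = 675.6/213.0 = 3.17183, K_2 = 74.8/213.0 = 0.35117
Rachford–Rice: g(ψ) = Σ zᵢ(Kᵢ−1)/(1+ψ(Kᵢ−1)) = 0.
g(0) = ΣzᵢKᵢ − 1 = 0.705 and g(1) = 1 − Σzᵢ/Kᵢ = -0.632, so a root lies in (0, 1).
Newton iteration, ψ⁰ = 0.5:
  ψ = 0.500: g = 0.0004, g' = -1.000 → ψ = 0.500
Converged at ψ = 0.500.

ψ = 0.500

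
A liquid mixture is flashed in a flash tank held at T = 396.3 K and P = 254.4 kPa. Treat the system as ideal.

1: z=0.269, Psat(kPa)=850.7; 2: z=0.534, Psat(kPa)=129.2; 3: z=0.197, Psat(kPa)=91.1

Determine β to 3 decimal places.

Raoult's law: Kᵢ = Pᵢˢᵃᵗ/P = Pᵢˢᵃᵗ/254.4.
  K_1 = 850.7/254.4 = 3.34395, K_2 = 129.2/254.4 = 0.50786, K_3 = 91.1/254.4 = 0.35810
Rachford–Rice: g(β) = Σ zᵢ(Kᵢ−1)/(1+β(Kᵢ−1)) = 0.
g(0) = ΣzᵢKᵢ − 1 = 0.241 and g(1) = 1 − Σzᵢ/Kᵢ = -0.682, so a root lies in (0, 1).
Newton–Raphson from β = 0.56:
  β = 0.560: g = -0.2876, g' = -0.721 → β = 0.161
  β = 0.161: g = 0.0314, g' = -1.033 → β = 0.191
  β = 0.191: g = 0.0010, g' = -0.968 → β = 0.192
Converged at β = 0.192.

β = 0.192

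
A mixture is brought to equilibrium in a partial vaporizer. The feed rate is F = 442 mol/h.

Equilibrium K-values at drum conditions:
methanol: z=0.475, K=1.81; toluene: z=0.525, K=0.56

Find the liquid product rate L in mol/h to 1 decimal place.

L = 251.3 mol/h

Material balance + equilibrium reduce to Σ zᵢ(Kᵢ−1)/(1+β(Kᵢ−1)) = 0.
Check two-phase: ΣzᵢKᵢ = 1.154 > 1 and Σzᵢ/Kᵢ = 1.200 > 1, so g(0) = 0.154 > 0 and g(1) = -0.200 < 0.
Binary case is linear: z₁(K₁−1)(1+β(K₂−1)) + z₂(K₂−1)(1+β(K₁−1)) = 0
⇒ β = [z₁(K₁−1)+z₂(K₂−1)] / [−(K₁−1)(K₂−1)] = 0.1537/0.3564 = 0.431
Then V = β·F = 0.4314·442 = 190.7 mol/h and L = F − V = 251.3 mol/h.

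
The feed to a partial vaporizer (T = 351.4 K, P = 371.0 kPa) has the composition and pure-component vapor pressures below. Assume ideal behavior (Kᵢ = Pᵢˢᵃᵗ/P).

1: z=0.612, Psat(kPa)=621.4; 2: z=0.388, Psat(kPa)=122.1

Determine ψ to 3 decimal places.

Raoult's law: Kᵢ = Pᵢˢᵃᵗ/P = Pᵢˢᵃᵗ/371.0.
  K_1 = 621.4/371.0 = 1.67493, K_2 = 122.1/371.0 = 0.32911
Material balance + equilibrium reduce to Σ zᵢ(Kᵢ−1)/(1+ψ(Kᵢ−1)) = 0.
Feasibility: ΣzᵢKᵢ = 1.153, Σzᵢ/Kᵢ = 1.544 — both > 1, two phases present.
Binary case is linear: z₁(K₁−1)(1+ψ(K₂−1)) + z₂(K₂−1)(1+ψ(K₁−1)) = 0
⇒ ψ = [z₁(K₁−1)+z₂(K₂−1)] / [−(K₁−1)(K₂−1)] = 0.1528/0.4528 = 0.337

ψ = 0.337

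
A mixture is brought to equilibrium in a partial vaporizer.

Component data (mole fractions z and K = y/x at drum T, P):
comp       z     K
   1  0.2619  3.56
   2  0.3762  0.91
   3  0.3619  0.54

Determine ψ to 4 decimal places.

Material balance + equilibrium reduce to Σ zᵢ(Kᵢ−1)/(1+ψ(Kᵢ−1)) = 0.
Check two-phase: ΣzᵢKᵢ = 1.4701 > 1 and Σzᵢ/Kᵢ = 1.1572 > 1, so g(0) = 0.4701 > 0 and g(1) = -0.1572 < 0.
Newton iteration, ψ⁰ = 0.5:
  ψ = 0.5000: g = 0.04241, g' = -0.4627 → ψ = 0.5917
  ψ = 0.5917: g = 0.00214, g' = -0.4194 → ψ = 0.5968
Converged at ψ = 0.5968.

ψ = 0.5968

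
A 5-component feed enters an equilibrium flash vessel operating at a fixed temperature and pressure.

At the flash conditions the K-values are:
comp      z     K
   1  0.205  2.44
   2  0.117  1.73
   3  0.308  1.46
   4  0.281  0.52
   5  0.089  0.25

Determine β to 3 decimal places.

Rachford–Rice: g(β) = Σ zᵢ(Kᵢ−1)/(1+β(Kᵢ−1)) = 0.
Feasibility: ΣzᵢKᵢ = 1.321, Σzᵢ/Kᵢ = 1.259 — both > 1, two phases present.
Newton–Raphson from β = 0.5:
  β = 0.500: g = 0.0651, g' = -0.460 → β = 0.641
  β = 0.641: g = -0.0025, g' = -0.504 → β = 0.637
  β = 0.637: g = -0.0000, g' = -0.501 → β = 0.636
Converged at β = 0.636.

β = 0.636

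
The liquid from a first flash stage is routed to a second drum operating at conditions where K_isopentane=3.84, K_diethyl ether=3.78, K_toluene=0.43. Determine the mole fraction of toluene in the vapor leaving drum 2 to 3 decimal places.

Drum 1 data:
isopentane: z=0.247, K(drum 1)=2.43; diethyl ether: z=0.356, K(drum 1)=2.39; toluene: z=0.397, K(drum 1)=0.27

y_toluene (drum 2) = 0.357

Drum 1:
Material balance + equilibrium reduce to Σ zᵢ(Kᵢ−1)/(1+ψ₁(Kᵢ−1)) = 0.
Feasibility: ΣzᵢKᵢ = 1.558, Σzᵢ/Kᵢ = 1.721 — both > 1, two phases present.
Newton–Raphson from ψ₁ = 0.5:
  ψ₁ = 0.500: g = 0.0415, g' = -0.936 → ψ₁ = 0.544
Converged at ψ₁ = 0.544.
Drum-1 compositions:
  isopentane: x = 0.139, y = 0.338
  diethyl ether: x = 0.203, y = 0.485
  toluene: x = 0.658, y = 0.178
Drum-2 feed = drum-1 liquid: z₂ = (0.1390, 0.2028, 0.6583).
Drum 2:
Iterate (Newton) starting at ψ₂ = 0.5:
  ψ₂ = 0.500: g = -0.1259, g' = -0.884 → ψ₂ = 0.358
  ψ₂ = 0.358: g = 0.0071, g' = -1.007 → ψ₂ = 0.365
Converged at ψ₂ = 0.365.
  isopentane: x = 0.068, y = 0.262
  diethyl ether: x = 0.101, y = 0.381
  toluene: x = 0.831, y = 0.357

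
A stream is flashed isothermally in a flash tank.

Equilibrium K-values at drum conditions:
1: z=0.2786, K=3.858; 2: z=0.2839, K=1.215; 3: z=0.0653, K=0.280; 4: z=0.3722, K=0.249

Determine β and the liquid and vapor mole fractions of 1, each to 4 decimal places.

Rachford–Rice: g(β) = Σ zᵢ(Kᵢ−1)/(1+β(Kᵢ−1)) = 0.
g(0) = ΣzᵢKᵢ − 1 = 0.5307 and g(1) = 1 − Σzᵢ/Kᵢ = -1.0339, so a root lies in (0, 1).
Newton–Raphson from β = 0.5:
  β = 0.5000: g = -0.13814, g' = -1.0173 → β = 0.3642
  β = 0.3642: g = -0.00175, g' = -1.0176 → β = 0.3625
Converged at β = 0.3625.
Compositions from xᵢ = zᵢ/(1+β(Kᵢ−1)), yᵢ = Kᵢxᵢ:
  1: x = 0.1368, y = 0.5279
  2: x = 0.2634, y = 0.3200
  3: x = 0.0884, y = 0.0247
  4: x = 0.5114, y = 0.1273

β = 0.3625, x_1 = 0.1368, y_1 = 0.5279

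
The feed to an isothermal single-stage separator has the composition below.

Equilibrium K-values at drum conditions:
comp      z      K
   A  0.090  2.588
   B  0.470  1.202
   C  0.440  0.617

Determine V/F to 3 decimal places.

V/F = 0.280

Iterate (Newton) starting at V/F = 0.66:
  V/F = 0.660: g = -0.0720, g' = -0.185 → V/F = 0.270
  V/F = 0.270: g = 0.0021, g' = -0.209 → V/F = 0.280
Converged at V/F = 0.280.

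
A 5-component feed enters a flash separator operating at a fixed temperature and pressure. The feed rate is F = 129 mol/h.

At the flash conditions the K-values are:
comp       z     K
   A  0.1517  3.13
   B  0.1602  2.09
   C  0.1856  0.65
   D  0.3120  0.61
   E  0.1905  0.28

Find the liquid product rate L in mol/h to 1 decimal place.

L = 101.7 mol/h

Rachford–Rice: g(ψ) = Σ zᵢ(Kᵢ−1)/(1+ψ(Kᵢ−1)) = 0.
Check two-phase: ΣzᵢKᵢ = 1.1739 > 1 and Σzᵢ/Kᵢ = 1.6025 > 1, so g(0) = 0.1739 > 0 and g(1) = -0.6025 < 0.
Newton iteration, ψ⁰ = 0.59:
  ψ = 0.5900: g = -0.22891, g' = -0.6203 → ψ = 0.2210
  ψ = 0.2210: g = -0.00623, g' = -0.6650 → ψ = 0.2116
Converged at ψ = 0.2116.
Then V = ψ·F = 0.2116·129 = 27.3 mol/h and L = F − V = 101.7 mol/h.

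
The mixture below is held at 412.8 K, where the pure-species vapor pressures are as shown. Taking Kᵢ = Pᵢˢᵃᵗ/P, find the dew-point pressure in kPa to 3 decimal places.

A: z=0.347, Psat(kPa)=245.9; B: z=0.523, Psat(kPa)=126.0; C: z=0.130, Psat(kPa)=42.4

Pdew = 115.902 kPa

At the dew point ψ → 1, so Σzᵢ/Kᵢ = 1 with Kᵢ = Pᵢˢᵃᵗ/P ⇒ 1/P = Σzᵢ/Pᵢˢᵃᵗ.
1/P = 0.347/245.9 + 0.523/126.0 + 0.130/42.4 = 0.008628 ⇒ P = 115.902 kPa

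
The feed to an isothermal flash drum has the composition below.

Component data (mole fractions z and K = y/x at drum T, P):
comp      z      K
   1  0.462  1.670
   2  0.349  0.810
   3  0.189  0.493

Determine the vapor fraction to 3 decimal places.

ψ = 0.637

Newton iteration, ψ⁰ = 0.48:
  ψ = 0.480: g = 0.0346, g' = -0.219 → ψ = 0.638
  ψ = 0.638: g = -0.0003, g' = -0.224 → ψ = 0.637
Converged at ψ = 0.637.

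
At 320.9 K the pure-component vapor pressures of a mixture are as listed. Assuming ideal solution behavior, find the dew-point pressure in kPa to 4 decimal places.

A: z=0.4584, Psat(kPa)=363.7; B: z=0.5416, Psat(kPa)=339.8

Pdew = 350.3537 kPa

At the dew point ψ → 1, so Σzᵢ/Kᵢ = 1 with Kᵢ = Pᵢˢᵃᵗ/P ⇒ 1/P = Σzᵢ/Pᵢˢᵃᵗ.
1/P = 0.4584/363.7 + 0.5416/339.8 = 0.0028543 ⇒ P = 350.3537 kPa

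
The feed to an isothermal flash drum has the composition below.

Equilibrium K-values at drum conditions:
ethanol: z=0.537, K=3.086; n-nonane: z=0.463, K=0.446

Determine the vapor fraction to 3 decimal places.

Binary case is linear: z₁(K₁−1)(1+ψ(K₂−1)) + z₂(K₂−1)(1+ψ(K₁−1)) = 0
⇒ ψ = [z₁(K₁−1)+z₂(K₂−1)] / [−(K₁−1)(K₂−1)] = 0.8637/1.1556 = 0.747

ψ = 0.747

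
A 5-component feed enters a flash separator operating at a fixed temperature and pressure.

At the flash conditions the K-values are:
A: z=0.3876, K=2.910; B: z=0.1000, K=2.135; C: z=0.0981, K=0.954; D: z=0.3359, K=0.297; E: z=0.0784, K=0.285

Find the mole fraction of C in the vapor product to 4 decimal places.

y_C = 0.0958

Material balance + equilibrium reduce to Σ zᵢ(Kᵢ−1)/(1+ψ(Kᵢ−1)) = 0.
g(0) = ΣzᵢKᵢ − 1 = 0.5571 and g(1) = 1 − Σzᵢ/Kᵢ = -0.6889, so a root lies in (0, 1).
Newton–Raphson from ψ = 0.38:
  ψ = 0.3800: g = 0.10449, g' = -0.9225 → ψ = 0.4933
  ψ = 0.4933: g = 0.00124, g' = -0.9127 → ψ = 0.4946
Converged at ψ = 0.4946.
Compositions from xᵢ = zᵢ/(1+ψ(Kᵢ−1)), yᵢ = Kᵢxᵢ:
  A: x = 0.1993, y = 0.5800
  B: x = 0.0640, y = 0.1367
  C: x = 0.1004, y = 0.0958
  D: x = 0.5150, y = 0.1529
  E: x = 0.1213, y = 0.0346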